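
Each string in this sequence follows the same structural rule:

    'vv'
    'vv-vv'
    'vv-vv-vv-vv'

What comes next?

Every step duplicates the string with '-' between the halves.
Doubling vv-vv-vv-vv with '-' between the halves:

vv-vv-vv-vv-vv-vv-vv-vv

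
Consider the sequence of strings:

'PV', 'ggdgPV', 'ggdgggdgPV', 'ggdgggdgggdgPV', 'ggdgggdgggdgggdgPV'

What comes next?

The strings grow by a fixed prefix ggdg each time.
Applying this once more to ggdgggdgggdgggdgPV:

ggdgggdgggdgggdgggdgPV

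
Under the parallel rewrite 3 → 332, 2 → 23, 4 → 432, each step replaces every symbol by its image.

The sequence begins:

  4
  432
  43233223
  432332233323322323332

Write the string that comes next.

Applying the rule to each of the 21 symbols of 432332233323322323332 gives the pieces 432 332 23 332 332 23 23 332 332 332 23 332 332 23 23 332 23 332 332 332 23, which concatenate to the answer.

4323322333233223233323323322333233223233322333233233223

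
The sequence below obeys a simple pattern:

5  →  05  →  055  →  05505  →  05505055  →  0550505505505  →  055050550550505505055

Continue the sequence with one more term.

From term 3 onward, concatenate the last term with the second-to-last: 05·5 = 055, 055·05 = 05505, …
So term 8 is 055050550550505505055·0550505505505.

0550505505505055050550550505505505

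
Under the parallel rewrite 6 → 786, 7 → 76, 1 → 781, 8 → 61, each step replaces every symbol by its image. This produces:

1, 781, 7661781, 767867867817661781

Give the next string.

Rewriting the 18 symbols of 767867867817661781 one by one yields 76 786 76 61 786 76 61 786 76 61 781 76 786 786 781 76 61 781; concatenated:

76786766178676617867661781767867867817661781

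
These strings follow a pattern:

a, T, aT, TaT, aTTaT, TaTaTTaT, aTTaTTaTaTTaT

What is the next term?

TaTaTTaTaTTaTTaTaTTaT

From term 3 onward, concatenate the second-to-last term with the last: a·T = aT, T·aT = TaT, …
So term 8 is TaTaTTaT·aTTaTTaTaTTaT.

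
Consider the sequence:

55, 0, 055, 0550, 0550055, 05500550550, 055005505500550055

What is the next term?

This is a Fibonacci-style word recurrence s(k) = s(k−1)·s(k−2): e.g. 0·55 = 055.
So term 8 is 055005505500550055·05500550550.

05500550550055005505500550550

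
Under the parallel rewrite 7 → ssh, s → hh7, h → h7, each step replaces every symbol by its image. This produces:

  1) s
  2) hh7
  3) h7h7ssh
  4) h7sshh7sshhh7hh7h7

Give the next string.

Rewriting the 18 symbols of h7sshh7sshhh7hh7h7 one by one yields h7 ssh hh7 hh7 h7 h7 ssh hh7 hh7 h7 h7 h7 ssh h7 h7 ssh h7 ssh; concatenated:

h7sshhh7hh7h7h7sshhh7hh7h7h7h7sshh7h7sshh7ssh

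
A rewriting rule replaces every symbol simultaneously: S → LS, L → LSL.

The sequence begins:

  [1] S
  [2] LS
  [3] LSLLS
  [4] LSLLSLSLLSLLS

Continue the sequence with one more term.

Rewriting the 13 symbols of LSLLSLSLLSLLS one by one yields LSL LS LSL LSL LS LSL LS LSL LSL LS LSL LSL LS; concatenated:

LSLLSLSLLSLLSLSLLSLSLLSLLSLSLLSLLS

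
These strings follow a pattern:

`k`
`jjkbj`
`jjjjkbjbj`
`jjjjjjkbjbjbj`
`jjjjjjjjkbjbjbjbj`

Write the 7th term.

Each term wraps the previous one in jj on the left and bj on the right.
From jjjjjjjjkbjbjbjbj, 2 further steps: jjjjjjjjkbjbjbjbj → jjjjjjjjjjkbjbjbjbjbj → (answer).

jjjjjjjjjjjjkbjbjbjbjbjbj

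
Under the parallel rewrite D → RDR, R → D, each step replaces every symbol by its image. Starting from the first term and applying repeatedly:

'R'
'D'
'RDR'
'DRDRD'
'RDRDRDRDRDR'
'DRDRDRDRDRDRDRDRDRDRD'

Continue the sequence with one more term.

RDRDRDRDRDRDRDRDRDRDRDRDRDRDRDRDRDRDRDRDRDR

Replace each of the 21 characters of DRDRDRDRDRDRDRDRDRDRD in place — RDR D RDR D RDR D RDR D RDR D RDR D RDR D RDR D RDR D RDR D RDR — and concatenate.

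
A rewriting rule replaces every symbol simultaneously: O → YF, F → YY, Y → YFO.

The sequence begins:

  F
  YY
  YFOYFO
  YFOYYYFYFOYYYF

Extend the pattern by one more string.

Replace each of the 14 characters of YFOYYYFYFOYYYF in place — YFO YY YF YFO YFO YFO YY YFO YY YF YFO YFO YFO YY — and concatenate.

YFOYYYFYFOYFOYFOYYYFOYYYFYFOYFOYFOYY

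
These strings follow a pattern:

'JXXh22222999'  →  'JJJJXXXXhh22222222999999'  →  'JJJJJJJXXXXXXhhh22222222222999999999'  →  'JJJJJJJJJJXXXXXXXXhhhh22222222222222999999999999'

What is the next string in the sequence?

JJJJJJJJJJJJJXXXXXXXXXXhhhhh22222222222222222999999999999999

Reading off run lengths: J runs 1, 4, 7, 10; X runs 2, 4, 6, 8; h runs 1, 2, 3, 4; 2 runs 5, 8, 11, 14; 9 runs 3, 6, 9, 12 — each is linear in n (n = 1, 2, …).
Setting n = 5 gives 13, 10, 5, 17, 15 characters in each block.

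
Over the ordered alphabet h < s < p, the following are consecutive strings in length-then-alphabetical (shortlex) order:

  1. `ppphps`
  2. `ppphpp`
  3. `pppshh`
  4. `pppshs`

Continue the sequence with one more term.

pppshp

The successor of pppshs increments the rightmost position that isn't already p and resets every position after it to h.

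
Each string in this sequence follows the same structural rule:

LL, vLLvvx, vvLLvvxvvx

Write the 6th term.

vvvvvLLvvxvvxvvxvvxvvx

Every step adds v to the front and vvx to the end of the previous string.
From vvLLvvxvvx, 3 further steps: vvLLvvxvvx → vvvLLvvxvvxvvx → vvvvLLvvxvvxvvxvvx → (answer).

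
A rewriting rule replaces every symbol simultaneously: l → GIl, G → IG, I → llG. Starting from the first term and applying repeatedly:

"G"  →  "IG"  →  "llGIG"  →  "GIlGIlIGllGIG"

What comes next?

φ(GIlGIlIGllGIG) expands symbol-by-symbol to IG llG GIl IG llG GIl llG IG GIl GIl IG llG IG; joining the 13 pieces gives the next term.

IGllGGIlIGllGGIlllGIGGIlGIlIGllGIG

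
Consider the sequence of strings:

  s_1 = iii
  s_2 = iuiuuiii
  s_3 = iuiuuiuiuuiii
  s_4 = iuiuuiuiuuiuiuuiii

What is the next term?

iuiuuiuiuuiuiuuiuiuuiii

The strings grow by a fixed prefix iuiuu each time.
So the next term is iuiuu·iuiuuiuiuuiuiuuiii.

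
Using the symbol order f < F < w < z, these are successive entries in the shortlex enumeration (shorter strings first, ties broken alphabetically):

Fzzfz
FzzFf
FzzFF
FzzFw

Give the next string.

The successor of FzzFw increments the rightmost position that isn't already z and resets every position after it to f.

FzzFz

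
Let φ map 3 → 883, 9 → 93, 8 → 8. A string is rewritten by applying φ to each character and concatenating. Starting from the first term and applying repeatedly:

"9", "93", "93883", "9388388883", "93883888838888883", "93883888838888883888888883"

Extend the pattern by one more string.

Rewriting the 26 symbols of 93883888838888883888888883 one by one yields 93 883 8 8 883 8 8 8 8 883 8 8 8 8 8 8 883 8 8 8 8 8 8 8 8 883; concatenated:

9388388883888888388888888388888888883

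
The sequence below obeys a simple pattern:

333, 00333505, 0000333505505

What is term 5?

Every step adds 00 to the front and 505 to the end of the previous string.
From 0000333505505, 2 further steps: 0000333505505 → 000000333505505505 → (answer).

00000000333505505505505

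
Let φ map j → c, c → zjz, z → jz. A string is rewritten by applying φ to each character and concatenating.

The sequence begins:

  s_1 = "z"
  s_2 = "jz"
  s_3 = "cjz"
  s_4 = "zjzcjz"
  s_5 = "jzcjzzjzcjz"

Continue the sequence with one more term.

Rewriting each symbol of jzcjzzjzcjz: j→c, z→jz, c→zjz, j→c, z→jz, z→jz, j→c, z→jz, c→zjz, j→c, z→jz, which concatenates to c jz zjz c jz jz c jz zjz c jz.

cjzzjzcjzjzcjzzjzcjz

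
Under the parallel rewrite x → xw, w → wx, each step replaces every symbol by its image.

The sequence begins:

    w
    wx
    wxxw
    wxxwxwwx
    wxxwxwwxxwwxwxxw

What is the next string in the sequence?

Replace each of the 16 characters of wxxwxwwxxwwxwxxw in place — wx xw xw wx xw wx wx xw xw wx wx xw wx xw xw wx — and concatenate.

wxxwxwwxxwwxwxxwxwwxwxxwwxxwxwwx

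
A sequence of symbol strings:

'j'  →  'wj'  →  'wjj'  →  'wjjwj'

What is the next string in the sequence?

wjjwjwjj

From term 3 onward, concatenate the last term with the second-to-last: wj·j = wjj, wjj·wj = wjjwj, …
Continuing: wjjwj · wjj gives term 5.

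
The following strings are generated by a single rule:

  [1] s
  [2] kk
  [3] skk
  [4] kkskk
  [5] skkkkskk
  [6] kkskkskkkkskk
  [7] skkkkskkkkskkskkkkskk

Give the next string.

kkskkskkkkskkskkkkskkkkskkskkkkskk

Each term (from the third on) is the two preceding terms concatenated in order: term 3 = s·kk = skk.
Continuing: kkskkskkkkskk · skkkkskkkkskkskkkkskk gives term 8.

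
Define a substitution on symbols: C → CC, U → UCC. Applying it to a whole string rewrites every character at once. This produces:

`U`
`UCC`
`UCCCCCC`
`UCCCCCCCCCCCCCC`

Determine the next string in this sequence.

φ(UCCCCCCCCCCCCCC) expands symbol-by-symbol to UCC CC CC CC CC CC CC CC CC CC CC CC CC CC CC; joining the 15 pieces gives the next term.

UCCCCCCCCCCCCCCCCCCCCCCCCCCCCCC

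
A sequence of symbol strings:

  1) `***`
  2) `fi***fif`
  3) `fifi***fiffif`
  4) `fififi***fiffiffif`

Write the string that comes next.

Each term wraps the previous one in fi on the left and fif on the right.
Applying this once more to fififi***fiffiffif:

fifififi***fiffiffiffif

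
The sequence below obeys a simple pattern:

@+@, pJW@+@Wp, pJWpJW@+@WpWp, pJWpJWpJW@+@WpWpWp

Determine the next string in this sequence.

pJWpJWpJWpJW@+@WpWpWpWp

Each term wraps the previous one in pJW on the left and Wp on the right.
One more step from pJWpJWpJW@+@WpWpWp gives the answer.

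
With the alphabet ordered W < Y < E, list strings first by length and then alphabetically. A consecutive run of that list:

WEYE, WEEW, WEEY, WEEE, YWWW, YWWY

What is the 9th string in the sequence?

Continuing the enumeration 3 steps past YWWY: YWWY → YWWE → YWYW → (answer).

YWYY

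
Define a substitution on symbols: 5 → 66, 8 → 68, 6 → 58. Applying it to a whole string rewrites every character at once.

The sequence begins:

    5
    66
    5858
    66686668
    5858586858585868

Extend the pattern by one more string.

66686668666858686668666866685868

Applying the rule to each of the 16 symbols of 5858586858585868 gives the pieces 66 68 66 68 66 68 58 68 66 68 66 68 66 68 58 68, which concatenate to the answer.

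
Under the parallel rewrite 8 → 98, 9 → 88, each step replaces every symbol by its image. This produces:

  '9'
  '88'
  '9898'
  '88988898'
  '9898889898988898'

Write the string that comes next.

88988898989888988898889898988898

φ(9898889898988898) expands symbol-by-symbol to 88 98 88 98 98 98 88 98 88 98 88 98 98 98 88 98; joining the 16 pieces gives the next term.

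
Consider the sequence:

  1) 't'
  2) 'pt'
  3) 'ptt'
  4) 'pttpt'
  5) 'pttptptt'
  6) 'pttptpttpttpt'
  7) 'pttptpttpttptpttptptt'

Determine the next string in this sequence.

pttptpttpttptpttptpttpttptpttpttpt

Each term (from the third on) is the previous term followed by the one before it: term 3 = pt·t = ptt.
The next term joins pttptpttpttptpttptptt and pttptpttpttpt.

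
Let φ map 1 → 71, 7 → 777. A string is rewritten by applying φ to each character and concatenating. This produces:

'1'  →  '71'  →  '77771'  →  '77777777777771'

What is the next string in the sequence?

Rewriting the 14 symbols of 77777777777771 one by one yields 777 777 777 777 777 777 777 777 777 777 777 777 777 71; concatenated:

77777777777777777777777777777777777777771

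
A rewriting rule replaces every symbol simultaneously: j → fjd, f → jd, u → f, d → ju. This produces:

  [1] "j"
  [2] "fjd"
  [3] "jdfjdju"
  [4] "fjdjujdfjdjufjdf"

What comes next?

Rewriting the 16 symbols of fjdjujdfjdjufjdf one by one yields jd fjd ju fjd f fjd ju jd fjd ju fjd f jd fjd ju jd; concatenated:

jdfjdjufjdffjdjujdfjdjufjdfjdfjdjujd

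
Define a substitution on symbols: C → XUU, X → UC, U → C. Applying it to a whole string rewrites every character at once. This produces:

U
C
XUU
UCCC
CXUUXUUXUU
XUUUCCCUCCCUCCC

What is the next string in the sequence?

UCCCCXUUXUUXUUCXUUXUUXUUCXUUXUUXUU

φ(XUUUCCCUCCCUCCC) expands symbol-by-symbol to UC C C C XUU XUU XUU C XUU XUU XUU C XUU XUU XUU; joining the 15 pieces gives the next term.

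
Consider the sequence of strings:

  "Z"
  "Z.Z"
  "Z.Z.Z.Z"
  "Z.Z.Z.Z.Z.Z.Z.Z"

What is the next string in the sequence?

Each string is two copies of the previous one joined by '.'.
One more doubling of Z.Z.Z.Z.Z.Z.Z.Z gives the answer.

Z.Z.Z.Z.Z.Z.Z.Z.Z.Z.Z.Z.Z.Z.Z.Z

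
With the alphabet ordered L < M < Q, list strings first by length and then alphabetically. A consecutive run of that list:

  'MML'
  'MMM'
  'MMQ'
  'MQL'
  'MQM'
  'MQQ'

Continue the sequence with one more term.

QLL

The successor of MQQ increments the rightmost position that isn't already Q and resets every position after it to L.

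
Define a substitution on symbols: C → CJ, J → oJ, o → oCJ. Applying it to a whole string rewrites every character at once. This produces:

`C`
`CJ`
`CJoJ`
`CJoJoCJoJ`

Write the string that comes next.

Expanding CJoJoCJoJ: C→CJ, J→oJ, o→oCJ, J→oJ, o→oCJ, C→CJ, J→oJ, o→oCJ, J→oJ. Concatenated: CJ oJ oCJ oJ oCJ CJ oJ oCJ oJ.

CJoJoCJoJoCJCJoJoCJoJ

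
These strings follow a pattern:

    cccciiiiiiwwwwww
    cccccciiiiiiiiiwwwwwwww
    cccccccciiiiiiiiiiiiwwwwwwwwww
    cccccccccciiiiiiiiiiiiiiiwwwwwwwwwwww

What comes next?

The n-th term is 2n c's then 3n i's then 2n+2 w's, where the shown terms are n = 2, 3, 4, 5.
At n = 6 the blocks have lengths 12, 18, 14.

cccccccccccciiiiiiiiiiiiiiiiiiwwwwwwwwwwwwww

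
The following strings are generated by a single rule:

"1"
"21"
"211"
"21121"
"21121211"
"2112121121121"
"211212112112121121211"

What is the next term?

From term 3 onward, concatenate the last term with the second-to-last: 21·1 = 211, 211·21 = 21121, …
So term 8 is 211212112112121121211·2112121121121.

2112121121121211212112112121121121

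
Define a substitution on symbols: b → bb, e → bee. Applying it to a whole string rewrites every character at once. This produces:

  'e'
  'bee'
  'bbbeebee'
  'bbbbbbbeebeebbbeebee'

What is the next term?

Rewriting the 20 symbols of bbbbbbbeebeebbbeebee one by one yields bb bb bb bb bb bb bb bee bee bb bee bee bb bb bb bee bee bb bee bee; concatenated:

bbbbbbbbbbbbbbbeebeebbbeebeebbbbbbbeebeebbbeebee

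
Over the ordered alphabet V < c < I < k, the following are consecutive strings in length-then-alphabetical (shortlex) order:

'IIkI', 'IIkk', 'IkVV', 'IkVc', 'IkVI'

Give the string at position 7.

IkcV

Stepping forward 2 times from IkVI: IkVI → IkVk, then the target.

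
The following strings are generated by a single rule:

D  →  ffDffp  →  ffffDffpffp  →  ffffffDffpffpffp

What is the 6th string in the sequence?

Every step adds ff to the front and ffp to the end of the previous string.
From ffffffDffpffpffp, 2 further steps: ffffffDffpffpffp → ffffffffDffpffpffpffp → (answer).

ffffffffffDffpffpffpffpffp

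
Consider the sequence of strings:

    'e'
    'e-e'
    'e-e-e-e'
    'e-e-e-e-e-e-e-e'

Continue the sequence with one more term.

s(k+1) = s(k)·-·s(k) — each term doubles the last with '-' between the halves.
Doubling e-e-e-e-e-e-e-e with '-' between the halves:

e-e-e-e-e-e-e-e-e-e-e-e-e-e-e-e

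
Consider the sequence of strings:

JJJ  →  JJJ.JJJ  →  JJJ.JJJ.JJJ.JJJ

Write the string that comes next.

JJJ.JJJ.JJJ.JJJ.JJJ.JJJ.JJJ.JJJ

s(k+1) = s(k)·.·s(k) — each term doubles the last with '.' between the halves.
So the next term is two copies of JJJ.JJJ.JJJ.JJJ with '.' between the halves.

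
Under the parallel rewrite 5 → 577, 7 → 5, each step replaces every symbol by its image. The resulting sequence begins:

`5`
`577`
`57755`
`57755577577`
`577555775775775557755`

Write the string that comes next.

5775557757757755577555775557757757755577577

Applying the rule to each of the 21 symbols of 577555775775775557755 gives the pieces 577 5 5 577 577 577 5 5 577 5 5 577 5 5 577 577 577 5 5 577 577, which concatenate to the answer.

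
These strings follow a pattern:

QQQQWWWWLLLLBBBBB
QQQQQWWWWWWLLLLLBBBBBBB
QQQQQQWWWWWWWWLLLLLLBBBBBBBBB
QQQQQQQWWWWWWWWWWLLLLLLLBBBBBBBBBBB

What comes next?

The n-th term is n+2 Q's then 2n W's then n+2 L's then 2n+1 B's, where the shown terms are n = 2, 3, 4, 5.
For the next term, n = 6, so the run lengths are 8, 12, 8, 13.

QQQQQQQQWWWWWWWWWWWWLLLLLLLLBBBBBBBBBBBBB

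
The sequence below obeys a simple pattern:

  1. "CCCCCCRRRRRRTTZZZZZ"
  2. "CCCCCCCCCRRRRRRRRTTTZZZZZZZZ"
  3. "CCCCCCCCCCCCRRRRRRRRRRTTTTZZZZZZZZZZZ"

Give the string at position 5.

CCCCCCCCCCCCCCCCCCRRRRRRRRRRRRRRTTTTTTZZZZZZZZZZZZZZZZZ

Term n consists of 3n C's, followed by 2n+2 R's, followed by n T's, followed by 3n-1 Z's, where the shown terms are n = 2, 3, 4.
At n = 6 the blocks have lengths 18, 14, 6, 17.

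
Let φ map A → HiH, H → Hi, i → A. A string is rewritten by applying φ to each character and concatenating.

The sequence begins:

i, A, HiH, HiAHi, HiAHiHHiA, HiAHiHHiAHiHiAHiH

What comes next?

Rewriting the 17 symbols of HiAHiHHiAHiHiAHiH one by one yields Hi A HiH Hi A Hi Hi A HiH Hi A Hi A HiH Hi A Hi; concatenated:

HiAHiHHiAHiHiAHiHHiAHiAHiHHiAHi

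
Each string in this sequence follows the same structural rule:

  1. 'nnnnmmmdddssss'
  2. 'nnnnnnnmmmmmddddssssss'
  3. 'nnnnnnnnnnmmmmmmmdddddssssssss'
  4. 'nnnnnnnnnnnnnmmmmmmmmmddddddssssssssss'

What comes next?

nnnnnnnnnnnnnnnnmmmmmmmmmmmdddddddssssssssssss

The n-th term is 3n+1 n's then 2n+1 m's then n+2 d's then 2n+2 s's (n = 1, 2, …).
For the next term, n = 5, so the run lengths are 16, 11, 7, 12.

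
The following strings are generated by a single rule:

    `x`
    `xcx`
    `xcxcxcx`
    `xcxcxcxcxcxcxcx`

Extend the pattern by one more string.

s(k+1) = s(k)·c·s(k) — each term doubles the last with 'c' between the halves.
Doubling xcxcxcxcxcxcxcx with 'c' between the halves:

xcxcxcxcxcxcxcxcxcxcxcxcxcxcxcx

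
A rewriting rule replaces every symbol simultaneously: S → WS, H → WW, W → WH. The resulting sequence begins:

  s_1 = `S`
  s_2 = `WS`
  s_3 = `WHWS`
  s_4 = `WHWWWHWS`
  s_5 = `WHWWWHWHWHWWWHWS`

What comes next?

Replace each of the 16 characters of WHWWWHWHWHWWWHWS in place — WH WW WH WH WH WW WH WW WH WW WH WH WH WW WH WS — and concatenate.

WHWWWHWHWHWWWHWWWHWWWHWHWHWWWHWS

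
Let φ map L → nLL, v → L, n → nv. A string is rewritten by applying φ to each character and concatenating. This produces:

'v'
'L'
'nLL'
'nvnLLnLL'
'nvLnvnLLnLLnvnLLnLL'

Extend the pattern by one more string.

φ(nvLnvnLLnLLnvnLLnLL) expands symbol-by-symbol to nv L nLL nv L nv nLL nLL nv nLL nLL nv L nv nLL nLL nv nLL nLL; joining the 19 pieces gives the next term.

nvLnLLnvLnvnLLnLLnvnLLnLLnvLnvnLLnLLnvnLLnLL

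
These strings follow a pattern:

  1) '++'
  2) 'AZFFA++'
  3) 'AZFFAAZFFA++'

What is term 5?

AZFFAAZFFAAZFFAAZFFA++

Every step adds AZFFA at the front: s(k+1) = AZFFA·s(k).
From AZFFAAZFFA++, 2 further steps: AZFFAAZFFA++ → AZFFAAZFFAAZFFA++ → (answer).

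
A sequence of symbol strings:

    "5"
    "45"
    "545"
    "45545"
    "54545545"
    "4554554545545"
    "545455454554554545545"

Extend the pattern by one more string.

4554554545545545455454554554545545

From term 3 onward, concatenate the second-to-last term with the last: 5·45 = 545, 45·545 = 45545, …
Continuing: 4554554545545 · 545455454554554545545 gives term 8.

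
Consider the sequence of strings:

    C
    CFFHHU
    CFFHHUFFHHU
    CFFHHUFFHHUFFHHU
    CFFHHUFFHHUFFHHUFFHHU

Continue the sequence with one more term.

The strings grow by a fixed suffix FFHHU each time.
Applying this once more to CFFHHUFFHHUFFHHUFFHHU:

CFFHHUFFHHUFFHHUFFHHUFFHHU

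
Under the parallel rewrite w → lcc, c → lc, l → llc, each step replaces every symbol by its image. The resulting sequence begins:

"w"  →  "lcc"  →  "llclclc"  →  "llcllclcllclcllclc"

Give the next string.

llcllclcllcllclcllclcllcllclcllclcllcllclcllclc

Replace each of the 18 characters of llcllclcllclcllclc in place — llc llc lc llc llc lc llc lc llc llc lc llc lc llc llc lc llc lc — and concatenate.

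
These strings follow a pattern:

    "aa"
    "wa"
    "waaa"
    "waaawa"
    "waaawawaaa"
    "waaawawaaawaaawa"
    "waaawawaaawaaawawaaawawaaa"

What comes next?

This is a Fibonacci-style word recurrence s(k) = s(k−1)·s(k−2): e.g. wa·aa = waaa.
Continuing: waaawawaaawaaawawaaawawaaa · waaawawaaawaaawa gives term 8.

waaawawaaawaaawawaaawawaaawaaawawaaawaaawa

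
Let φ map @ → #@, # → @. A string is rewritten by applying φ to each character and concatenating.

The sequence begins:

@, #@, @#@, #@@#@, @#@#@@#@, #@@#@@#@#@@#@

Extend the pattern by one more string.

Rewriting the 13 symbols of #@@#@@#@#@@#@ one by one yields @ #@ #@ @ #@ #@ @ #@ @ #@ #@ @ #@; concatenated:

@#@#@@#@#@@#@@#@#@@#@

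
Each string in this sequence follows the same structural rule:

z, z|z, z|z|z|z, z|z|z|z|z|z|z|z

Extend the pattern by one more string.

z|z|z|z|z|z|z|z|z|z|z|z|z|z|z|z

s(k+1) = s(k)·|·s(k) — each term doubles the last with '|' between the halves.
So the next term is two copies of z|z|z|z|z|z|z|z with '|' between the halves.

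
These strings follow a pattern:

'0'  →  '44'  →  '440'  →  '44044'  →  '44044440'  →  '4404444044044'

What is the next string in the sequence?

This is a Fibonacci-style word recurrence s(k) = s(k−1)·s(k−2): e.g. 44·0 = 440.
Continuing: 4404444044044 · 44044440 gives term 7.

440444404404444044440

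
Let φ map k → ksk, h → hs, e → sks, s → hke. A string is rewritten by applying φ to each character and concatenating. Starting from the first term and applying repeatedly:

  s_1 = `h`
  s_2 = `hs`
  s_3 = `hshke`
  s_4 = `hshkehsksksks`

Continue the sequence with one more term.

Rewriting the 13 symbols of hshkehsksksks one by one yields hs hke hs ksk sks hs hke ksk hke ksk hke ksk hke; concatenated:

hshkehskskskshshkekskhkekskhkekskhke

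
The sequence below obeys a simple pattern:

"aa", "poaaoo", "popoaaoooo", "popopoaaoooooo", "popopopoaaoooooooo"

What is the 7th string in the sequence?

Every step adds po to the front and oo to the end of the previous string.
From popopopoaaoooooooo, 2 further steps: popopopoaaoooooooo → popopopopoaaoooooooooo → (answer).

popopopopopoaaoooooooooooo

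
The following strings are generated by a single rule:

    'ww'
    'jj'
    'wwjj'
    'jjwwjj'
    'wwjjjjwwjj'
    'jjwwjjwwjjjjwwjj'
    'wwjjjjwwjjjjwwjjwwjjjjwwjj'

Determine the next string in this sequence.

jjwwjjwwjjjjwwjjwwjjjjwwjjjjwwjjwwjjjjwwjj

This is a Fibonacci-style word recurrence s(k) = s(k−2)·s(k−1): e.g. ww·jj = wwjj.
Continuing: jjwwjjwwjjjjwwjj · wwjjjjwwjjjjwwjjwwjjjjwwjj gives term 8.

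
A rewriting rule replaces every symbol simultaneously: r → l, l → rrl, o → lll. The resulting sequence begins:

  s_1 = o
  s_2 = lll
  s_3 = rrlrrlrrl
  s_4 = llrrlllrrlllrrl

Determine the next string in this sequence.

Rewriting the 15 symbols of llrrlllrrlllrrl one by one yields rrl rrl l l rrl rrl rrl l l rrl rrl rrl l l rrl; concatenated:

rrlrrlllrrlrrlrrlllrrlrrlrrlllrrl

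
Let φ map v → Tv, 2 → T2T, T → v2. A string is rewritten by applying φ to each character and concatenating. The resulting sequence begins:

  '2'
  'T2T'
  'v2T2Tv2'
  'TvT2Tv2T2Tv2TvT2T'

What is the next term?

Rewriting the 17 symbols of TvT2Tv2T2Tv2TvT2T one by one yields v2 Tv v2 T2T v2 Tv T2T v2 T2T v2 Tv T2T v2 Tv v2 T2T v2; concatenated:

v2Tvv2T2Tv2TvT2Tv2T2Tv2TvT2Tv2Tvv2T2Tv2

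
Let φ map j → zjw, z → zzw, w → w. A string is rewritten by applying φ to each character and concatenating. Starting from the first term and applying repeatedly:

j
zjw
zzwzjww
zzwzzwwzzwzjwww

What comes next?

zzwzzwwzzwzzwwwzzwzzwwzzwzjwwww

Applying the rule to each of the 15 symbols of zzwzzwwzzwzjwww gives the pieces zzw zzw w zzw zzw w w zzw zzw w zzw zjw w w w, which concatenate to the answer.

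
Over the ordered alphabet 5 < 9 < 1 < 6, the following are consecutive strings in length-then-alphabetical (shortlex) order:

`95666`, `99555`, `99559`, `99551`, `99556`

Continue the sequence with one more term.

99595

Treat 99556 as a base-4 numeral over the given alphabet and add one, carrying through any trailing 6's.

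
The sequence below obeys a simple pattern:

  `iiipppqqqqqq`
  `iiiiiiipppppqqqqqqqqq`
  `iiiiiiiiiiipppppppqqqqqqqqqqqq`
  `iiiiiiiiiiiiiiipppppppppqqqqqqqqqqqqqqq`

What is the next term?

iiiiiiiiiiiiiiiiiiipppppppppppqqqqqqqqqqqqqqqqqq

Term n consists of 4n-1 i's, followed by 2n+1 p's, followed by 3n+3 q's (n = 1, 2, …).
Setting n = 5 gives 19, 11, 18 characters in each block.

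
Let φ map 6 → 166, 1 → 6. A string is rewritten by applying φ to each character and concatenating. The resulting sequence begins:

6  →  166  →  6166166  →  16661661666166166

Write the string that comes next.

Rewriting the 17 symbols of 16661661666166166 one by one yields 6 166 166 166 6 166 166 6 166 166 166 6 166 166 6 166 166; concatenated:

61661661666166166616616616661661666166166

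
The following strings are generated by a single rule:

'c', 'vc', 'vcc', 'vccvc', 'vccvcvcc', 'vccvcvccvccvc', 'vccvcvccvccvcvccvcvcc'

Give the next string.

This is a Fibonacci-style word recurrence s(k) = s(k−1)·s(k−2): e.g. vc·c = vcc.
So term 8 is vccvcvccvccvcvccvcvcc·vccvcvccvccvc.

vccvcvccvccvcvccvcvccvccvcvccvccvc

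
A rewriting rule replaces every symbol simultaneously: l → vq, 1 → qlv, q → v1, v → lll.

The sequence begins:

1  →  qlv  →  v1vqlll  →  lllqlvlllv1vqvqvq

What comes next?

Replace each of the 17 characters of lllqlvlllv1vqvqvq in place — vq vq vq v1 vq lll vq vq vq lll qlv lll v1 lll v1 lll v1 — and concatenate.

vqvqvqv1vqlllvqvqvqlllqlvlllv1lllv1lllv1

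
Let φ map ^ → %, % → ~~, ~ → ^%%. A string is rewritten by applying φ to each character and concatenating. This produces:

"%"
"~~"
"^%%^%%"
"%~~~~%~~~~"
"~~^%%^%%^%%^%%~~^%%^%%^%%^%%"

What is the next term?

φ(~~^%%^%%^%%^%%~~^%%^%%^%%^%%) expands symbol-by-symbol to ^%% ^%% % ~~ ~~ % ~~ ~~ % ~~ ~~ % ~~ ~~ ^%% ^%% % ~~ ~~ % ~~ ~~ % ~~ ~~ % ~~ ~~; joining the 28 pieces gives the next term.

^%%^%%%~~~~%~~~~%~~~~%~~~~^%%^%%%~~~~%~~~~%~~~~%~~~~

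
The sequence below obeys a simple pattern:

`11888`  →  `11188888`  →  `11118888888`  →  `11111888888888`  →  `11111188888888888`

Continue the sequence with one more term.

11111118888888888888

Term n consists of n 1's, followed by 2n-1 8's, where the shown terms are n = 2, 3, 4, 5, 6.
At n = 7 the blocks have lengths 7, 13.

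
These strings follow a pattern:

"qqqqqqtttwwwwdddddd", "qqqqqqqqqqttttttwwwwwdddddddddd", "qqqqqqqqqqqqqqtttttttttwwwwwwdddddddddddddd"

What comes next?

Reading off run lengths: q runs 6, 10, 14; t runs 3, 6, 9; w runs 4, 5, 6; d runs 6, 10, 14 — each is linear in n (n = 1, 2, …).
At n = 4 the blocks have lengths 18, 12, 7, 18.

qqqqqqqqqqqqqqqqqqttttttttttttwwwwwwwdddddddddddddddddd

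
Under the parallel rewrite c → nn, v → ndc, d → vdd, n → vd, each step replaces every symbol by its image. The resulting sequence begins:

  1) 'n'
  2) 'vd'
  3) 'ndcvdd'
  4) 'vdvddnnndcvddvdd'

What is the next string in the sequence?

Applying the rule to each of the 16 symbols of vdvddnnndcvddvdd gives the pieces ndc vdd ndc vdd vdd vd vd vd vdd nn ndc vdd vdd ndc vdd vdd, which concatenate to the answer.

ndcvddndcvddvddvdvdvdvddnnndcvddvddndcvddvdd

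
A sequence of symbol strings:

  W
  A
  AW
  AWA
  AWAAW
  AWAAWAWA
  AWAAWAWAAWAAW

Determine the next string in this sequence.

From term 3 onward, concatenate the last term with the second-to-last: A·W = AW, AW·A = AWA, …
Continuing: AWAAWAWAAWAAW · AWAAWAWA gives term 8.

AWAAWAWAAWAAWAWAAWAWA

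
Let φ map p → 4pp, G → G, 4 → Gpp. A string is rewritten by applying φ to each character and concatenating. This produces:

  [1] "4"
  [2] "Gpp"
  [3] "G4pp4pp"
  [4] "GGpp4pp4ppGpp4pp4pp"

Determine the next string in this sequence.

φ(GGpp4pp4ppGpp4pp4pp) expands symbol-by-symbol to G G 4pp 4pp Gpp 4pp 4pp Gpp 4pp 4pp G 4pp 4pp Gpp 4pp 4pp Gpp 4pp 4pp; joining the 19 pieces gives the next term.

GG4pp4ppGpp4pp4ppGpp4pp4ppG4pp4ppGpp4pp4ppGpp4pp4pp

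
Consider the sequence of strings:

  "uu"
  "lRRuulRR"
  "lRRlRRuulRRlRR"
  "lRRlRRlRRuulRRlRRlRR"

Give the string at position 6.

Every step adds lRR to the front and lRR to the end of the previous string.
From lRRlRRlRRuulRRlRRlRR, 2 further steps: lRRlRRlRRuulRRlRRlRR → lRRlRRlRRlRRuulRRlRRlRRlRR → (answer).

lRRlRRlRRlRRlRRuulRRlRRlRRlRRlRR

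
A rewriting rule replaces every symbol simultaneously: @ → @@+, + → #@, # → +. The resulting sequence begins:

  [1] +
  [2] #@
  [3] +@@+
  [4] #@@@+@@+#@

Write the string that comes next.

+@@+@@+@@+#@@@+@@+#@+@@+

Apply φ to #@@@+@@+#@ symbol by symbol: #→+, @→@@+, @→@@+, @→@@+, +→#@, @→@@+, @→@@+, +→#@, #→+, @→@@+; joined: + @@+ @@+ @@+ #@ @@+ @@+ #@ + @@+.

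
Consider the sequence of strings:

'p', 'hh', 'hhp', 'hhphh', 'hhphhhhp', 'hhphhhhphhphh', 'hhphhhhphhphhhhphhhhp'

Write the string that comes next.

From term 3 onward, concatenate the last term with the second-to-last: hh·p = hhp, hhp·hh = hhphh, …
Continuing: hhphhhhphhphhhhphhhhp · hhphhhhphhphh gives term 8.

hhphhhhphhphhhhphhhhphhphhhhphhphh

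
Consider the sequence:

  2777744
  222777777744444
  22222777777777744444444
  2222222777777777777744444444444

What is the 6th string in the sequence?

Reading off run lengths: 2 runs 1, 3, 5, 7; 7 runs 4, 7, 10, 13; 4 runs 2, 5, 8, 11 — each is linear in n (n = 1, 2, …).
At n = 6 the blocks have lengths 11, 19, 17.

22222222222777777777777777777744444444444444444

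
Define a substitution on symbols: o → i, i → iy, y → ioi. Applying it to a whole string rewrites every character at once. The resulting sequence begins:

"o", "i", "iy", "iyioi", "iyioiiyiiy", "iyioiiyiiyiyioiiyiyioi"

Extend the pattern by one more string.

Applying the rule to each of the 22 symbols of iyioiiyiiyiyioiiyiyioi gives the pieces iy ioi iy i iy iy ioi iy iy ioi iy ioi iy i iy iy ioi iy ioi iy i iy, which concatenate to the answer.

iyioiiyiiyiyioiiyiyioiiyioiiyiiyiyioiiyioiiyiiy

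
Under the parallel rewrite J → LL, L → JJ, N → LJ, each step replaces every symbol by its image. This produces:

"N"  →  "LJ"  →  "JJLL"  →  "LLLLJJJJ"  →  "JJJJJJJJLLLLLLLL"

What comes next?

LLLLLLLLLLLLLLLLJJJJJJJJJJJJJJJJ

Replace each of the 16 characters of JJJJJJJJLLLLLLLL in place — LL LL LL LL LL LL LL LL JJ JJ JJ JJ JJ JJ JJ JJ — and concatenate.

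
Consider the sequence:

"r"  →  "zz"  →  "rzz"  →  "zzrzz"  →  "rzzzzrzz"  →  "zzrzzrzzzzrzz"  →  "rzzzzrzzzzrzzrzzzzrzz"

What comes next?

From term 3 onward, concatenate the second-to-last term with the last: r·zz = rzz, zz·rzz = zzrzz, …
The next term joins zzrzzrzzzzrzz and rzzzzrzzzzrzzrzzzzrzz.

zzrzzrzzzzrzzrzzzzrzzzzrzzrzzzzrzz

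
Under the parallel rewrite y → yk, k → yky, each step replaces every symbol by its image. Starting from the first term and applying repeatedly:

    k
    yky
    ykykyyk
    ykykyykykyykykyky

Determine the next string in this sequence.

Rewriting the 17 symbols of ykykyykykyykykyky one by one yields yk yky yk yky yk yk yky yk yky yk yk yky yk yky yk yky yk; concatenated:

ykykyykykyykykykyykykyykykykyykykyykykyyk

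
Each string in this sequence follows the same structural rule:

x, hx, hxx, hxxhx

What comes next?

Each term (from the third on) is the previous term followed by the one before it: term 3 = hx·x = hxx.
Continuing: hxxhx · hxx gives term 5.

hxxhxhxx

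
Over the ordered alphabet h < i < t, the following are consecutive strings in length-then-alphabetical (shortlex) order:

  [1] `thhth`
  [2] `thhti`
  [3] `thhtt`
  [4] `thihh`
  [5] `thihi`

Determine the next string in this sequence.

thiht

Treat thihi as a base-3 numeral over the given alphabet and add one, carrying through any trailing t's.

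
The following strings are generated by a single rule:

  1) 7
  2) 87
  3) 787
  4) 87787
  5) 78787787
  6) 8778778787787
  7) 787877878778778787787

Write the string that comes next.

8778778787787787877878778778787787

From term 3 onward, concatenate the second-to-last term with the last: 7·87 = 787, 87·787 = 87787, …
Continuing: 8778778787787 · 787877878778778787787 gives term 8.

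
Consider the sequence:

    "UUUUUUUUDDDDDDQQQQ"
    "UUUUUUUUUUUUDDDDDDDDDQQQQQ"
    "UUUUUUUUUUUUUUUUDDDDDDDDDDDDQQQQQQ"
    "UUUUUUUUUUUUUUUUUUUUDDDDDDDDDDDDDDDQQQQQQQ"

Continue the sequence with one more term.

The n-th term is 4n U's then 3n D's then n+2 Q's, where the shown terms are n = 2, 3, 4, 5.
Setting n = 6 gives 24, 18, 8 characters in each block.

UUUUUUUUUUUUUUUUUUUUUUUUDDDDDDDDDDDDDDDDDDQQQQQQQQ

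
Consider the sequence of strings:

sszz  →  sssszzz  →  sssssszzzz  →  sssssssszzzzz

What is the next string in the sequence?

sssssssssszzzzzz

Term n consists of 2n s's, followed by n+1 z's (n = 1, 2, …).
Setting n = 5 gives 10, 6 characters in each block.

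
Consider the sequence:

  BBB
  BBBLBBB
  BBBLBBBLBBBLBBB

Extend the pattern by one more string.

BBBLBBBLBBBLBBBLBBBLBBBLBBBLBBB

s(k+1) = s(k)·L·s(k) — each term doubles the last with 'L' between the halves.
So the next term is two copies of BBBLBBBLBBBLBBB with 'L' between the halves.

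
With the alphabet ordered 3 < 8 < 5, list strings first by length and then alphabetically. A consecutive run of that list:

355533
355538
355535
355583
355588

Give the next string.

355585

Find the rightmost character of 355588 below 5, bump it to the next letter, and reset everything to its right to 3.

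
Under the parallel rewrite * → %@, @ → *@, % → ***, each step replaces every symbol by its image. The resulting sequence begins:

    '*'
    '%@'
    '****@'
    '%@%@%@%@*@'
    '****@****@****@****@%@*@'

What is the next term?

Rewriting the 24 symbols of ****@****@****@****@%@*@ one by one yields %@ %@ %@ %@ *@ %@ %@ %@ %@ *@ %@ %@ %@ %@ *@ %@ %@ %@ %@ *@ *** *@ %@ *@; concatenated:

%@%@%@%@*@%@%@%@%@*@%@%@%@%@*@%@%@%@%@*@****@%@*@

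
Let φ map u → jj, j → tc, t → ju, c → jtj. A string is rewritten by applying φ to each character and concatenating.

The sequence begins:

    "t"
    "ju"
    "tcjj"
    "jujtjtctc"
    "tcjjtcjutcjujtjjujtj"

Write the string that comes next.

Rewriting the 20 symbols of tcjjtcjutcjujtjjujtj one by one yields ju jtj tc tc ju jtj tc jj ju jtj tc jj tc ju tc tc jj tc ju tc; concatenated:

jujtjtctcjujtjtcjjjujtjtcjjtcjutctcjjtcjutc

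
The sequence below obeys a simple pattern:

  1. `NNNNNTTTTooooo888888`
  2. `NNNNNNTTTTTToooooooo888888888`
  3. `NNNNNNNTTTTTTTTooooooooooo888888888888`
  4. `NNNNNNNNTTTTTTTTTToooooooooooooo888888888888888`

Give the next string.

NNNNNNNNNTTTTTTTTTTTTooooooooooooooooo888888888888888888

Each string has the form N^{n+3} T^{2n} o^{3n-1} 8^{3n}, where the shown terms are n = 2, 3, 4, 5.
Setting n = 6 gives 9, 12, 17, 18 characters in each block.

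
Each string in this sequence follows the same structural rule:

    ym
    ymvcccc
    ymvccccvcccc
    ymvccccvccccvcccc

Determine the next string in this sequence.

ymvccccvccccvccccvcccc

Every step adds vcccc to the end: s(k+1) = s(k)·vcccc.
So the next term is ymvccccvccccvcccc·vcccc.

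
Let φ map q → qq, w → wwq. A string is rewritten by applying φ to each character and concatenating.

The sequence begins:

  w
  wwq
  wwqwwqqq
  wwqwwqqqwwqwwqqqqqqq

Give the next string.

Rewriting the 20 symbols of wwqwwqqqwwqwwqqqqqqq one by one yields wwq wwq qq wwq wwq qq qq qq wwq wwq qq wwq wwq qq qq qq qq qq qq qq; concatenated:

wwqwwqqqwwqwwqqqqqqqwwqwwqqqwwqwwqqqqqqqqqqqqqqq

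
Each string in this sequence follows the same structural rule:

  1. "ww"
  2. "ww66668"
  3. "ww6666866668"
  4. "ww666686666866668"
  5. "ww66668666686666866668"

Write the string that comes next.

Every step adds 66668 to the end: s(k+1) = s(k)·66668.
So the next term is ww66668666686666866668·66668.

ww6666866668666686666866668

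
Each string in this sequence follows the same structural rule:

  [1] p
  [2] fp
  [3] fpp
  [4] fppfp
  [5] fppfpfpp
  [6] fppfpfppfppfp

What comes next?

Each term (from the third on) is the previous term followed by the one before it: term 3 = fp·p = fpp.
So term 7 is fppfpfppfppfp·fppfpfpp.

fppfpfppfppfpfppfpfpp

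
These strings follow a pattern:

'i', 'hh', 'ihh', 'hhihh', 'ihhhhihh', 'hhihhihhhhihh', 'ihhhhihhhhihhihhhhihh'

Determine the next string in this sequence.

hhihhihhhhihhihhhhihhhhihhihhhhihh

From term 3 onward, concatenate the second-to-last term with the last: i·hh = ihh, hh·ihh = hhihh, …
Continuing: hhihhihhhhihh · ihhhhihhhhihhihhhhihh gives term 8.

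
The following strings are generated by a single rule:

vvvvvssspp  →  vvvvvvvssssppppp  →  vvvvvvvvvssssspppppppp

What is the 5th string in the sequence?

Reading off run lengths: v runs 5, 7, 9; s runs 3, 4, 5; p runs 2, 5, 8 — each is linear in n (n = 1, 2, …).
At n = 5 the blocks have lengths 13, 7, 14.

vvvvvvvvvvvvvssssssspppppppppppppp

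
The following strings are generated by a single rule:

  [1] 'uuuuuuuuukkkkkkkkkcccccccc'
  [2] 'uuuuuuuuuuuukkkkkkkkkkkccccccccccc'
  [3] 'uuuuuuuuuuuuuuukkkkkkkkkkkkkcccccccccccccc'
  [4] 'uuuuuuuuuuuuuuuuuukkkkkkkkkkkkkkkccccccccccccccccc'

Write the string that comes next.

uuuuuuuuuuuuuuuuuuuuukkkkkkkkkkkkkkkkkcccccccccccccccccccc

Each string has the form u^{3n} k^{2n+3} c^{3n-1}, where the shown terms are n = 3, 4, 5, 6.
Setting n = 7 gives 21, 17, 20 characters in each block.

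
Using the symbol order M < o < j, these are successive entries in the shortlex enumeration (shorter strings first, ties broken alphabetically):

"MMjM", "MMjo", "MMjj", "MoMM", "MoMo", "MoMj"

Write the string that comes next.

Find the rightmost character of MoMj below j, bump it to the next letter, and reset everything to its right to M.

MooM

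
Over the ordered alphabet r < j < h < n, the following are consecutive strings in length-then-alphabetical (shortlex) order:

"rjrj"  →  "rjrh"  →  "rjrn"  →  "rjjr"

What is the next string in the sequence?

rjjj

Treat rjjr as a base-4 numeral over the given alphabet and add one, carrying through any trailing n's.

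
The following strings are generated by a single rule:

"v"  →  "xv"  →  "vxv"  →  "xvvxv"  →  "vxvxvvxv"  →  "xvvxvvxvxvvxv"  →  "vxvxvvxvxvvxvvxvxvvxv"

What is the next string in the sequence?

From term 3 onward, concatenate the second-to-last term with the last: v·xv = vxv, xv·vxv = xvvxv, …
The next term joins xvvxvvxvxvvxv and vxvxvvxvxvvxvvxvxvvxv.

xvvxvvxvxvvxvvxvxvvxvxvvxvvxvxvvxv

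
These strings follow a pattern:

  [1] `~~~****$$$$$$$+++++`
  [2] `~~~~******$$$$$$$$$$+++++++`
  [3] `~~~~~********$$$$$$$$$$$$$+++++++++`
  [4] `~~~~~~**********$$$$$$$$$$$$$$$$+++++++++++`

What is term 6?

The n-th term is n+1 ~'s then 2n *'s then 3n+1 $'s then 2n+1 +'s, where the shown terms are n = 2, 3, 4, 5.
At n = 7 the blocks have lengths 8, 14, 22, 15.

~~~~~~~~**************$$$$$$$$$$$$$$$$$$$$$$+++++++++++++++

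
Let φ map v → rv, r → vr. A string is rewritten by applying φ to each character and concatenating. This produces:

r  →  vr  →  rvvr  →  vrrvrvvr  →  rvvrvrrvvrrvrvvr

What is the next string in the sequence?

Rewriting the 16 symbols of rvvrvrrvvrrvrvvr one by one yields vr rv rv vr rv vr vr rv rv vr vr rv vr rv rv vr; concatenated:

vrrvrvvrrvvrvrrvrvvrvrrvvrrvrvvr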